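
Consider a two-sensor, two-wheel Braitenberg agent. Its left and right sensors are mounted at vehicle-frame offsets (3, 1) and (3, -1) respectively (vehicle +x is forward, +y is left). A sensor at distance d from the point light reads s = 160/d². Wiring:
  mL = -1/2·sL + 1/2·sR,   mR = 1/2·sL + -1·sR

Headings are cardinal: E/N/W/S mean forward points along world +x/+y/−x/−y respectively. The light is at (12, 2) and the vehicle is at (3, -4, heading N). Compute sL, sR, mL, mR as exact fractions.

160/109 160/73 2880/7957 -11600/7957

left sensor world pos  = (2, -1); dL² = 109
right sensor world pos = (4, -1); dR² = 73
sL = 160/109 = 160/109
sR = 160/73 = 160/73
mL = -1/2·sL + 1/2·sR = 2880/7957
mR = 1/2·sL + -1·sR = -11600/7957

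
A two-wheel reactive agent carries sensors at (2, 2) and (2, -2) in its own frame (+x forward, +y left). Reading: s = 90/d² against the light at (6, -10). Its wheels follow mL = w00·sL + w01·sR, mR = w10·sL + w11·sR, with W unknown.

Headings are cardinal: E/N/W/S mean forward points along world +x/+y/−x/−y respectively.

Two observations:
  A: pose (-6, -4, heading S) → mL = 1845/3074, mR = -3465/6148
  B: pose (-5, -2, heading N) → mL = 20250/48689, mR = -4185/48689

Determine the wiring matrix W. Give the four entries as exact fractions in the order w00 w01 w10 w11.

1/2 1/2 -1 1/2

obs A: pose=(-6,-4,S) → sL=45/58, sR=45/106, mL=1845/3074, mR=-3465/6148
obs B: pose=(-5,-2,N) → sL=90/269, sR=90/181, mL=20250/48689, mR=-4185/48689
sensor matrix S = [[45/58, 45/106], [90/269, 90/181]]; det S = 18241200/74834993
solve [mL_A; mL_B] = S·[w00; w01] and [mR_A; mR_B] = S·[w10; w11]:
  w00 = 1/2, w01 = 1/2, w10 = -1, w11 = 1/2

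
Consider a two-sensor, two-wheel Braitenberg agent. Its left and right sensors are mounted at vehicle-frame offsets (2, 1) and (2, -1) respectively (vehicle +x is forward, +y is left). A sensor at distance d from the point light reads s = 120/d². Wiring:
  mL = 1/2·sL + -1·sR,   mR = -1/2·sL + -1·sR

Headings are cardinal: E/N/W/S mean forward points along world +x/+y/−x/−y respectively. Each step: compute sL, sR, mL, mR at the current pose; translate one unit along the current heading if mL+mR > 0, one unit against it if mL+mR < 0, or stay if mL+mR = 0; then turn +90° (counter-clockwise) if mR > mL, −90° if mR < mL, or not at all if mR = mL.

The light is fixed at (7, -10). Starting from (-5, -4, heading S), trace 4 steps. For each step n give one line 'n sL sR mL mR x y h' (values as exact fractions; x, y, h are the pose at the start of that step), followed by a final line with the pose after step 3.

n=0: pose=(-5,-4,S); sL=120/137, sR=24/37; mL=-1068/5069, mR=-5508/5069; mL+mR=-48/37 → advance -1; mR−mL=-120/137 → turn -1·90°
n=1: pose=(-5,-3,W); sL=15/29, sR=6/13; mL=-153/754, mR=-543/754; mL+mR=-12/13 → advance -1; mR−mL=-15/29 → turn -1·90°
n=2: pose=(-4,-3,N); sL=8/15, sR=120/181; mL=-1076/2715, mR=-2524/2715; mL+mR=-240/181 → advance -1; mR−mL=-8/15 → turn -1·90°
n=3: pose=(-4,-4,E); sL=12/13, sR=60/53; mL=-462/689, mR=-1098/689; mL+mR=-120/53 → advance -1; mR−mL=-12/13 → turn -1·90°

0 120/137 24/37 -1068/5069 -5508/5069 -5 -4 S
1 15/29 6/13 -153/754 -543/754 -5 -3 W
2 8/15 120/181 -1076/2715 -2524/2715 -4 -3 N
3 12/13 60/53 -462/689 -1098/689 -4 -4 E
final -5 -4 S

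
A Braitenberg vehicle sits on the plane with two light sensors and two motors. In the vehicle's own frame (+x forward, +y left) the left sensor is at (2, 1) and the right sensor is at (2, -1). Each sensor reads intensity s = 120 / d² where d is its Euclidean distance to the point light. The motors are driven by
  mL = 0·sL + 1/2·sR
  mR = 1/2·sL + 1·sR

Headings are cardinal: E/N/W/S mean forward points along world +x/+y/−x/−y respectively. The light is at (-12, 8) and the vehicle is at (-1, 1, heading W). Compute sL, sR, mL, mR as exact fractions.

24/29 40/39 20/39 1628/1131

left sensor world pos  = (-3, 0); dL² = 145
right sensor world pos = (-3, 2); dR² = 117
sL = 120/145 = 24/29
sR = 120/117 = 40/39
mL = 0·sL + 1/2·sR = 20/39
mR = 1/2·sL + 1·sR = 1628/1131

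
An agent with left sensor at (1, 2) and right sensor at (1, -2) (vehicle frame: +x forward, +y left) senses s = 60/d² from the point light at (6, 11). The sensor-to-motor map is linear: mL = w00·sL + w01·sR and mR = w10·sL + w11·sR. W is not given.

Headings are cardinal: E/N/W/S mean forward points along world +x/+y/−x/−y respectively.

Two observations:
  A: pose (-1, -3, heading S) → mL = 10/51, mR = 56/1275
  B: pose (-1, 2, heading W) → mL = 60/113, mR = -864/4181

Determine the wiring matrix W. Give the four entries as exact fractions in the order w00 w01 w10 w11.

0 1 1 -1

obs A: pose=(-1,-3,S) → sL=6/25, sR=10/51, mL=10/51, mR=56/1275
obs B: pose=(-1,2,W) → sL=12/37, sR=60/113, mL=60/113, mR=-864/4181
sensor matrix S = [[6/25, 10/51], [12/37, 60/113]]; det S = 22688/355385
solve [mL_A; mL_B] = S·[w00; w01] and [mR_A; mR_B] = S·[w10; w11]:
  w00 = 0, w01 = 1, w10 = 1, w11 = -1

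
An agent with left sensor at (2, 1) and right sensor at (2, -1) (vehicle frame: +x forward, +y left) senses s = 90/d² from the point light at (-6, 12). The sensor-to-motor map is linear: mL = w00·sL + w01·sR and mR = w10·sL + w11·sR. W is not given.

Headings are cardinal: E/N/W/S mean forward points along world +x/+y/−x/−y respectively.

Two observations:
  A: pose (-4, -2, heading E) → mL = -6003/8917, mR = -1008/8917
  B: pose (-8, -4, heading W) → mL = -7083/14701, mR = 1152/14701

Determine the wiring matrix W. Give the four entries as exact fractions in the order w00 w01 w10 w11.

-1 -1/2 -1 1

obs A: pose=(-4,-2,E) → sL=18/37, sR=90/241, mL=-6003/8917, mR=-1008/8917
obs B: pose=(-8,-4,W) → sL=18/61, sR=90/241, mL=-7083/14701, mR=1152/14701
sensor matrix S = [[18/37, 90/241], [18/61, 90/241]]; det S = 38880/543937
solve [mL_A; mL_B] = S·[w00; w01] and [mR_A; mR_B] = S·[w10; w11]:
  w00 = -1, w01 = -1/2, w10 = -1, w11 = 1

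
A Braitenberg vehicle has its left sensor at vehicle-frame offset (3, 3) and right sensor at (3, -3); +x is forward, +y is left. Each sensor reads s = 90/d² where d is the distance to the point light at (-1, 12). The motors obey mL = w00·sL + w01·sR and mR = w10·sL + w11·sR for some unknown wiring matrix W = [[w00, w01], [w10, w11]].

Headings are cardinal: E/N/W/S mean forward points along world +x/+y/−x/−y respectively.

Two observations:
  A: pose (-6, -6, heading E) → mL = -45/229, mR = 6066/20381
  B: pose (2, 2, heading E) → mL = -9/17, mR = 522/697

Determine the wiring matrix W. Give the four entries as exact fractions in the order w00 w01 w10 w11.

obs A: pose=(-6,-6,E) → sL=90/229, sR=18/89, mL=-45/229, mR=6066/20381
obs B: pose=(2,2,E) → sL=18/17, sR=18/41, mL=-9/17, mR=522/697
sensor matrix S = [[90/229, 18/89], [18/17, 18/41]]; det S = -590976/14205557
solve [mL_A; mL_B] = S·[w00; w01] and [mR_A; mR_B] = S·[w10; w11]:
  w00 = -1/2, w01 = 0, w10 = 1/2, w11 = 1/2

-1/2 0 1/2 1/2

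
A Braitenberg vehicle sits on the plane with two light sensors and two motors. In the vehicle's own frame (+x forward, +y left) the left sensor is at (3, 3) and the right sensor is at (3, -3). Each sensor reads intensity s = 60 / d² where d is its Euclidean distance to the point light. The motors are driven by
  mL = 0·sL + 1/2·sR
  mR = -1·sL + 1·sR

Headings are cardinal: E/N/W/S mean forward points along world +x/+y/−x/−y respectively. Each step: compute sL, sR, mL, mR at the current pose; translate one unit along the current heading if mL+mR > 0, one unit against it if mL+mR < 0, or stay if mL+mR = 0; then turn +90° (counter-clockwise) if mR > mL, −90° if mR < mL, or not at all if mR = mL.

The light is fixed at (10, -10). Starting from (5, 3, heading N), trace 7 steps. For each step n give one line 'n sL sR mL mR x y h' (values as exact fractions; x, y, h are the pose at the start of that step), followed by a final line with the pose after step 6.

n=0: pose=(5,3,N); sL=3/16, sR=3/13; mL=3/26, mR=9/208; mL+mR=33/208 → advance +1; mR−mL=-15/208 → turn -1·90°
n=1: pose=(5,4,E); sL=60/293, sR=12/25; mL=6/25, mR=2016/7325; mL+mR=3774/7325 → advance +1; mR−mL=258/7325 → turn +1·90°
n=2: pose=(6,4,N); sL=30/169, sR=6/29; mL=3/29, mR=144/4901; mL+mR=651/4901 → advance +1; mR−mL=-363/4901 → turn -1·90°
n=3: pose=(6,5,E); sL=12/65, sR=12/29; mL=6/29, mR=432/1885; mL+mR=822/1885 → advance +1; mR−mL=42/1885 → turn +1·90°
n=4: pose=(7,5,N); sL=1/6, sR=5/27; mL=5/54, mR=1/54; mL+mR=1/9 → advance +1; mR−mL=-2/27 → turn -1·90°
n=5: pose=(7,6,E); sL=60/361, sR=60/169; mL=30/169, mR=11520/61009; mL+mR=22350/61009 → advance +1; mR−mL=690/61009 → turn +1·90°
n=6: pose=(8,6,N); sL=30/193, sR=30/181; mL=15/181, mR=360/34933; mL+mR=3255/34933 → advance +1; mR−mL=-2535/34933 → turn -1·90°

0 3/16 3/13 3/26 9/208 5 3 N
1 60/293 12/25 6/25 2016/7325 5 4 E
2 30/169 6/29 3/29 144/4901 6 4 N
3 12/65 12/29 6/29 432/1885 6 5 E
4 1/6 5/27 5/54 1/54 7 5 N
5 60/361 60/169 30/169 11520/61009 7 6 E
6 30/193 30/181 15/181 360/34933 8 6 N
final 8 7 E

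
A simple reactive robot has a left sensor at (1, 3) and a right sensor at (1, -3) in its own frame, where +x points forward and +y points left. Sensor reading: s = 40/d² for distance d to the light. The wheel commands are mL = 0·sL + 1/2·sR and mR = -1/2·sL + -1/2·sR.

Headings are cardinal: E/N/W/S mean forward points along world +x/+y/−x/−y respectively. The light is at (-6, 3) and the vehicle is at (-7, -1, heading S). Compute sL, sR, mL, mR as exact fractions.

40/29 40/41 20/41 -1400/1189

left sensor world pos  = (-4, -2); dL² = 29
right sensor world pos = (-10, -2); dR² = 41
sL = 40/29 = 40/29
sR = 40/41 = 40/41
mL = 0·sL + 1/2·sR = 20/41
mR = -1/2·sL + -1/2·sR = -1400/1189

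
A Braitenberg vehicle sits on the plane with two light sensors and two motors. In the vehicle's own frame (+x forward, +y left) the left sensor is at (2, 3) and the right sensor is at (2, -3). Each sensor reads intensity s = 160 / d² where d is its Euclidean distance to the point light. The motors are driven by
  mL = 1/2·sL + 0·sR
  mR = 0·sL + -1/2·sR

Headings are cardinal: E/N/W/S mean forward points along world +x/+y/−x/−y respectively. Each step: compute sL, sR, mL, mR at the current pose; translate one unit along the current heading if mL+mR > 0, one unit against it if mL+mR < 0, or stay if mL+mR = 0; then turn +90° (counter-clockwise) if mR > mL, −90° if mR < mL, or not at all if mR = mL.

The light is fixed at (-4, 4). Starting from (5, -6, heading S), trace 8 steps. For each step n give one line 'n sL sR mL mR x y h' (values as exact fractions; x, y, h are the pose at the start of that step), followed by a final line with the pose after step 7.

0 5/9 8/9 5/18 -4/9 5 -6 S
1 160/193 32/17 80/193 -16/17 5 -5 W
2 80/49 80/109 40/49 -40/109 6 -5 N
3 160/169 32/53 80/169 -16/53 6 -4 E
4 20/37 40/41 10/37 -20/41 7 -4 S
5 160/181 160/97 80/181 -80/97 7 -3 W
6 80/53 16/25 40/53 -8/25 8 -3 N
7 32/41 160/277 16/41 -80/277 8 -2 E
final 9 -2 S

n=0: pose=(5,-6,S); sL=5/9, sR=8/9; mL=5/18, mR=-4/9; mL+mR=-1/6 → advance -1; mR−mL=-13/18 → turn -1·90°
n=1: pose=(5,-5,W); sL=160/193, sR=32/17; mL=80/193, mR=-16/17; mL+mR=-1728/3281 → advance -1; mR−mL=-4448/3281 → turn -1·90°
n=2: pose=(6,-5,N); sL=80/49, sR=80/109; mL=40/49, mR=-40/109; mL+mR=2400/5341 → advance +1; mR−mL=-6320/5341 → turn -1·90°
n=3: pose=(6,-4,E); sL=160/169, sR=32/53; mL=80/169, mR=-16/53; mL+mR=1536/8957 → advance +1; mR−mL=-6944/8957 → turn -1·90°
n=4: pose=(7,-4,S); sL=20/37, sR=40/41; mL=10/37, mR=-20/41; mL+mR=-330/1517 → advance -1; mR−mL=-1150/1517 → turn -1·90°
n=5: pose=(7,-3,W); sL=160/181, sR=160/97; mL=80/181, mR=-80/97; mL+mR=-6720/17557 → advance -1; mR−mL=-22240/17557 → turn -1·90°
n=6: pose=(8,-3,N); sL=80/53, sR=16/25; mL=40/53, mR=-8/25; mL+mR=576/1325 → advance +1; mR−mL=-1424/1325 → turn -1·90°
n=7: pose=(8,-2,E); sL=32/41, sR=160/277; mL=16/41, mR=-80/277; mL+mR=1152/11357 → advance +1; mR−mL=-7712/11357 → turn -1·90°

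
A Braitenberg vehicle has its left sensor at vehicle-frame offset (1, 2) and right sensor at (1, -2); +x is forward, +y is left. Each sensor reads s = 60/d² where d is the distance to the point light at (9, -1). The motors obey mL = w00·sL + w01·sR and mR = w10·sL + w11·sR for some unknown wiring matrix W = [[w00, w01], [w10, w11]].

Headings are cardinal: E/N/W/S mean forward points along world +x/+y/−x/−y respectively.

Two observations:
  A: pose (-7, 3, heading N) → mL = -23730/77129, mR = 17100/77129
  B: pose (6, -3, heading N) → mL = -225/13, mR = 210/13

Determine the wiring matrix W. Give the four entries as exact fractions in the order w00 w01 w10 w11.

obs A: pose=(-7,3,N) → sL=60/349, sR=60/221, mL=-23730/77129, mR=17100/77129
obs B: pose=(6,-3,N) → sL=30/13, sR=30, mL=-225/13, mR=210/13
sensor matrix S = [[60/349, 60/221], [30/13, 30]]; det S = 4543200/1002677
solve [mL_A; mL_B] = S·[w00; w01] and [mR_A; mR_B] = S·[w10; w11]:
  w00 = -1, w01 = -1/2, w10 = 1/2, w11 = 1/2

-1 -1/2 1/2 1/2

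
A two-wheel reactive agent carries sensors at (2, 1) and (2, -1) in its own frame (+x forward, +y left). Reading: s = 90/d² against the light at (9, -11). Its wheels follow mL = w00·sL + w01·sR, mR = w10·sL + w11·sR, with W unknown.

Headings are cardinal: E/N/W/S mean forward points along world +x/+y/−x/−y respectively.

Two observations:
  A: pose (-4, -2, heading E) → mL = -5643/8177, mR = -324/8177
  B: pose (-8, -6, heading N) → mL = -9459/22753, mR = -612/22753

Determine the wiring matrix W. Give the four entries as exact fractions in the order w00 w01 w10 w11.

obs A: pose=(-4,-2,E) → sL=90/221, sR=18/37, mL=-5643/8177, mR=-324/8177
obs B: pose=(-8,-6,N) → sL=90/373, sR=18/61, mL=-9459/22753, mR=-612/22753
sensor matrix S = [[90/221, 18/37], [90/373, 18/61]]; det S = 518400/186051281
solve [mL_A; mL_B] = S·[w00; w01] and [mR_A; mR_B] = S·[w10; w11]:
  w00 = -1/2, w01 = -1, w10 = 1/2, w11 = -1/2

-1/2 -1 1/2 -1/2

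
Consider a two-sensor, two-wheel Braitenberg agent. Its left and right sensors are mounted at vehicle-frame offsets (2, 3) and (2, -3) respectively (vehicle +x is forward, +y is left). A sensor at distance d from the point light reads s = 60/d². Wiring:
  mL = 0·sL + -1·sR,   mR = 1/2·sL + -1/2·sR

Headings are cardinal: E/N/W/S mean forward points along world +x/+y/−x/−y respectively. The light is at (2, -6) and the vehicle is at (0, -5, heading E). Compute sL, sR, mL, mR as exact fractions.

15/4 15 -15 -45/8

left sensor world pos  = (2, -2); dL² = 16
right sensor world pos = (2, -8); dR² = 4
sL = 60/16 = 15/4
sR = 60/4 = 15
mL = 0·sL + -1·sR = -15
mR = 1/2·sL + -1/2·sR = -45/8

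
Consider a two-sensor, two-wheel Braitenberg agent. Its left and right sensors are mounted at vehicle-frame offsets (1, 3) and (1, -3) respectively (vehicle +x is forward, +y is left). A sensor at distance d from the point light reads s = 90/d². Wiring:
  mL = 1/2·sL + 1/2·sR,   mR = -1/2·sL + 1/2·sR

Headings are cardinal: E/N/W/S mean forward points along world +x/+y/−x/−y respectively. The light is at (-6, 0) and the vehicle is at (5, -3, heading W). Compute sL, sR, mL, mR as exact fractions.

45/68 9/10 531/680 81/680

left sensor world pos  = (4, -6); dL² = 136
right sensor world pos = (4, 0); dR² = 100
sL = 90/136 = 45/68
sR = 90/100 = 9/10
mL = 1/2·sL + 1/2·sR = 531/680
mR = -1/2·sL + 1/2·sR = 81/680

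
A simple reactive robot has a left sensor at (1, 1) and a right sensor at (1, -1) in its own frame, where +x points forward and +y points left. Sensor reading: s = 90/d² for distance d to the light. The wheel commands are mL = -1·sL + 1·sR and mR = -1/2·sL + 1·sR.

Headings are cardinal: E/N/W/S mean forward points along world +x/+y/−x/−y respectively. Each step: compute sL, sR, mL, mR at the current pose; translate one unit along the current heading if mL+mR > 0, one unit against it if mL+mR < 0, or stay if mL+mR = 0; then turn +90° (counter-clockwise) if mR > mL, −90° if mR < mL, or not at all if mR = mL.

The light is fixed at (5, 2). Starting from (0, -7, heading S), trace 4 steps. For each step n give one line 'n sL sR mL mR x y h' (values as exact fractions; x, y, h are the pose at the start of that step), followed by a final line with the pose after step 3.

n=0: pose=(0,-7,S); sL=45/58, sR=45/68; mL=-225/1972, mR=135/493; mL+mR=315/1972 → advance +1; mR−mL=45/116 → turn +1·90°
n=1: pose=(0,-8,E); sL=90/97, sR=90/137; mL=-3600/13289, mR=2565/13289; mL+mR=-1035/13289 → advance -1; mR−mL=45/97 → turn +1·90°
n=2: pose=(-1,-8,N); sL=9/13, sR=45/53; mL=108/689, mR=693/1378; mL+mR=909/1378 → advance +1; mR−mL=9/26 → turn +1·90°
n=3: pose=(-1,-7,W); sL=90/149, sR=90/113; mL=3240/16837, mR=8325/16837; mL+mR=11565/16837 → advance +1; mR−mL=45/149 → turn +1·90°

0 45/58 45/68 -225/1972 135/493 0 -7 S
1 90/97 90/137 -3600/13289 2565/13289 0 -8 E
2 9/13 45/53 108/689 693/1378 -1 -8 N
3 90/149 90/113 3240/16837 8325/16837 -1 -7 W
final -2 -7 S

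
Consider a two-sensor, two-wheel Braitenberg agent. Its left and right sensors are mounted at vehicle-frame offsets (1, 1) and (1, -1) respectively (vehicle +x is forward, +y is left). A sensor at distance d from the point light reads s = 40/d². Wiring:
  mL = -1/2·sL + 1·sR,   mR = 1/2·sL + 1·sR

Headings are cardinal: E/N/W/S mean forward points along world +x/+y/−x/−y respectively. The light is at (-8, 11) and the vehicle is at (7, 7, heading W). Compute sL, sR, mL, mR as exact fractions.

40/221 8/41 948/9061 2588/9061

left sensor world pos  = (6, 6); dL² = 221
right sensor world pos = (6, 8); dR² = 205
sL = 40/221 = 40/221
sR = 40/205 = 8/41
mL = -1/2·sL + 1·sR = 948/9061
mR = 1/2·sL + 1·sR = 2588/9061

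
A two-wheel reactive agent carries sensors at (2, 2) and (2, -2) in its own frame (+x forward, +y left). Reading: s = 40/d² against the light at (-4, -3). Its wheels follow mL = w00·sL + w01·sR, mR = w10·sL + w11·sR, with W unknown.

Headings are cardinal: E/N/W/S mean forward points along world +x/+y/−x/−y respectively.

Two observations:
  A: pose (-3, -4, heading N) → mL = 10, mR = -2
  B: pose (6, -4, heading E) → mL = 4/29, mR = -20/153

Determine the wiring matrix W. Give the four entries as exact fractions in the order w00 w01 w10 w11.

1/2 0 0 -1/2

obs A: pose=(-3,-4,N) → sL=20, sR=4, mL=10, mR=-2
obs B: pose=(6,-4,E) → sL=8/29, sR=40/153, mL=4/29, mR=-20/153
sensor matrix S = [[20, 4], [8/29, 40/153]]; det S = 18304/4437
solve [mL_A; mL_B] = S·[w00; w01] and [mR_A; mR_B] = S·[w10; w11]:
  w00 = 1/2, w01 = 0, w10 = 0, w11 = -1/2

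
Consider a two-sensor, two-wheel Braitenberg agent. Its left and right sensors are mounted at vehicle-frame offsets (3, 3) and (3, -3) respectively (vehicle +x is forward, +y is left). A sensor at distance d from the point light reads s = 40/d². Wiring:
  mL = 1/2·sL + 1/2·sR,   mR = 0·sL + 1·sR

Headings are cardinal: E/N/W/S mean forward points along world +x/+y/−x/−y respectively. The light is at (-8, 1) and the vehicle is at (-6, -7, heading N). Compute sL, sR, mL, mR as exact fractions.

left sensor world pos  = (-9, -4); dL² = 26
right sensor world pos = (-3, -4); dR² = 50
sL = 40/26 = 20/13
sR = 40/50 = 4/5
mL = 1/2·sL + 1/2·sR = 76/65
mR = 0·sL + 1·sR = 4/5

20/13 4/5 76/65 4/5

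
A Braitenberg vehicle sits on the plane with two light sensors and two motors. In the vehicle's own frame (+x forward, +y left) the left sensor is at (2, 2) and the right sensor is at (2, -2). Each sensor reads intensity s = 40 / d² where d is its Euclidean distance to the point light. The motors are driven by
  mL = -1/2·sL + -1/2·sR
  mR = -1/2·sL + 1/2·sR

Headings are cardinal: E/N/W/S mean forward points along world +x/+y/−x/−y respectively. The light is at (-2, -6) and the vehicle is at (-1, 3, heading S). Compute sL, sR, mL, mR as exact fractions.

left sensor world pos  = (1, 1); dL² = 58
right sensor world pos = (-3, 1); dR² = 50
sL = 40/58 = 20/29
sR = 40/50 = 4/5
mL = -1/2·sL + -1/2·sR = -108/145
mR = -1/2·sL + 1/2·sR = 8/145

20/29 4/5 -108/145 8/145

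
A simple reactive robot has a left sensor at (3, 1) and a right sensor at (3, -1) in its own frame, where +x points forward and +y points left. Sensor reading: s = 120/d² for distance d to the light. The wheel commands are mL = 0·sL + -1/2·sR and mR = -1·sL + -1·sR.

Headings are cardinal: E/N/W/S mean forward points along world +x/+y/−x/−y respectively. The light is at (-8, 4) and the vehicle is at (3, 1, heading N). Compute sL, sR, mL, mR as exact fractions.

left sensor world pos  = (2, 4); dL² = 100
right sensor world pos = (4, 4); dR² = 144
sL = 120/100 = 6/5
sR = 120/144 = 5/6
mL = 0·sL + -1/2·sR = -5/12
mR = -1·sL + -1·sR = -61/30

6/5 5/6 -5/12 -61/30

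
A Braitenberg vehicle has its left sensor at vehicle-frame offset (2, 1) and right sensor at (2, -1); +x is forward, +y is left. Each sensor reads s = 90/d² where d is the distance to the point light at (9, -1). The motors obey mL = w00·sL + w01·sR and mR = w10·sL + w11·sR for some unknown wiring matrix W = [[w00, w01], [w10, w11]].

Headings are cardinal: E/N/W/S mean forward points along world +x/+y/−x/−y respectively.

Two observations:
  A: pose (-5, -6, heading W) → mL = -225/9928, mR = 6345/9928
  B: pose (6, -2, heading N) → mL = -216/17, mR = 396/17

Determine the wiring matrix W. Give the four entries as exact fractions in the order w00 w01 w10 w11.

1 -1 1 1

obs A: pose=(-5,-6,W) → sL=45/146, sR=45/136, mL=-225/9928, mR=6345/9928
obs B: pose=(6,-2,N) → sL=90/17, sR=18, mL=-216/17, mR=396/17
sensor matrix S = [[45/146, 45/136], [90/17, 18]]; det S = 320355/84388
solve [mL_A; mL_B] = S·[w00; w01] and [mR_A; mR_B] = S·[w10; w11]:
  w00 = 1, w01 = -1, w10 = 1, w11 = 1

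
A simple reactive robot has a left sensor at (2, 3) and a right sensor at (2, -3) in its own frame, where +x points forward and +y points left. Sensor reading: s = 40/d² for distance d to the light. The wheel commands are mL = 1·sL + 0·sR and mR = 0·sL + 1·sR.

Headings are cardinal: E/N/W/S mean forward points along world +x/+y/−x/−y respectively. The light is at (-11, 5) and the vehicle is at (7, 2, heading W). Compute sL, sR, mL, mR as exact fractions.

10/73 5/32 10/73 5/32

left sensor world pos  = (5, -1); dL² = 292
right sensor world pos = (5, 5); dR² = 256
sL = 40/292 = 10/73
sR = 40/256 = 5/32
mL = 1·sL + 0·sR = 10/73
mR = 0·sL + 1·sR = 5/32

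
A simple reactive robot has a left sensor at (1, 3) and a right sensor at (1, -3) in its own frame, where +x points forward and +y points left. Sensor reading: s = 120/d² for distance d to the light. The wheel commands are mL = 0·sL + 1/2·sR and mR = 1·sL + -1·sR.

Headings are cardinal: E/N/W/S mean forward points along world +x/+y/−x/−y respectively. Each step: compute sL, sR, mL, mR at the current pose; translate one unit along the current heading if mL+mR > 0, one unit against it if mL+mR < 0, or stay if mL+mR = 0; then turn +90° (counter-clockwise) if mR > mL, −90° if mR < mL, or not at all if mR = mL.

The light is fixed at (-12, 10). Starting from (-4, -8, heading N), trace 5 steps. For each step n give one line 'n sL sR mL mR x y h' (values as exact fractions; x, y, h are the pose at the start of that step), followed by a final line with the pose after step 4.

0 60/157 12/41 6/41 576/6437 -4 -8 N
1 120/277 120/481 60/481 24480/133237 -4 -7 E
2 30/73 3/10 3/20 81/730 -3 -7 N
3 120/269 120/461 60/461 23040/124009 -3 -6 E
4 60/137 60/197 30/197 3600/26989 -2 -6 N
final -2 -5 E

n=0: pose=(-4,-8,N); sL=60/157, sR=12/41; mL=6/41, mR=576/6437; mL+mR=1518/6437 → advance +1; mR−mL=-366/6437 → turn -1·90°
n=1: pose=(-4,-7,E); sL=120/277, sR=120/481; mL=60/481, mR=24480/133237; mL+mR=41100/133237 → advance +1; mR−mL=7860/133237 → turn +1·90°
n=2: pose=(-3,-7,N); sL=30/73, sR=3/10; mL=3/20, mR=81/730; mL+mR=381/1460 → advance +1; mR−mL=-57/1460 → turn -1·90°
n=3: pose=(-3,-6,E); sL=120/269, sR=120/461; mL=60/461, mR=23040/124009; mL+mR=39180/124009 → advance +1; mR−mL=6900/124009 → turn +1·90°
n=4: pose=(-2,-6,N); sL=60/137, sR=60/197; mL=30/197, mR=3600/26989; mL+mR=7710/26989 → advance +1; mR−mL=-510/26989 → turn -1·90°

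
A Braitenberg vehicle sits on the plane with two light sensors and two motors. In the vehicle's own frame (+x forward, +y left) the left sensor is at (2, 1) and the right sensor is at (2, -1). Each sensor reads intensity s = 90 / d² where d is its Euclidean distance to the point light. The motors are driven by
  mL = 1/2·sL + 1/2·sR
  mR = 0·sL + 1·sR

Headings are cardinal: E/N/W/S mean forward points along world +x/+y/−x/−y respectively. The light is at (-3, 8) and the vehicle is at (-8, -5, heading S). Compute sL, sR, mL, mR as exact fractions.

left sensor world pos  = (-7, -7); dL² = 241
right sensor world pos = (-9, -7); dR² = 261
sL = 90/241 = 90/241
sR = 90/261 = 10/29
mL = 1/2·sL + 1/2·sR = 2510/6989
mR = 0·sL + 1·sR = 10/29

90/241 10/29 2510/6989 10/29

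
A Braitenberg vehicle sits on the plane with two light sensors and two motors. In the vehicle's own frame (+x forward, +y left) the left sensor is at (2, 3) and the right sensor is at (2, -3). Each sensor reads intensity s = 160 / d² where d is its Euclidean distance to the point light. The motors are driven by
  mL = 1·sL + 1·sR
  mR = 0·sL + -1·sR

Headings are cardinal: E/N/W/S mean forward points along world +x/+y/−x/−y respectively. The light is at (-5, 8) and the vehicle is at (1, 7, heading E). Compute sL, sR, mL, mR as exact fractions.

40/17 2 74/17 -2

left sensor world pos  = (3, 10); dL² = 68
right sensor world pos = (3, 4); dR² = 80
sL = 160/68 = 40/17
sR = 160/80 = 2
mL = 1·sL + 1·sR = 74/17
mR = 0·sL + -1·sR = -2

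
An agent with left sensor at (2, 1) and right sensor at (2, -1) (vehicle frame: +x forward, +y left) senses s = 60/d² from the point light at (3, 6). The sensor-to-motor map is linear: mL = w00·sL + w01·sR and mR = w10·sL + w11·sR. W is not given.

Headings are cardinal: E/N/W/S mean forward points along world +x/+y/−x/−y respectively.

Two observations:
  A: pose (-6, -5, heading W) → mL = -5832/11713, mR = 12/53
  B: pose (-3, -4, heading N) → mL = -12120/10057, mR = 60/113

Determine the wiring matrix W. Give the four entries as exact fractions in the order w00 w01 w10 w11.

-1 -1 1 0

obs A: pose=(-6,-5,W) → sL=12/53, sR=60/221, mL=-5832/11713, mR=12/53
obs B: pose=(-3,-4,N) → sL=60/113, sR=60/89, mL=-12120/10057, mR=60/113
sensor matrix S = [[12/53, 60/221], [60/113, 60/89]]; det S = 999360/117797641
solve [mL_A; mL_B] = S·[w00; w01] and [mR_A; mR_B] = S·[w10; w11]:
  w00 = -1, w01 = -1, w10 = 1, w11 = 0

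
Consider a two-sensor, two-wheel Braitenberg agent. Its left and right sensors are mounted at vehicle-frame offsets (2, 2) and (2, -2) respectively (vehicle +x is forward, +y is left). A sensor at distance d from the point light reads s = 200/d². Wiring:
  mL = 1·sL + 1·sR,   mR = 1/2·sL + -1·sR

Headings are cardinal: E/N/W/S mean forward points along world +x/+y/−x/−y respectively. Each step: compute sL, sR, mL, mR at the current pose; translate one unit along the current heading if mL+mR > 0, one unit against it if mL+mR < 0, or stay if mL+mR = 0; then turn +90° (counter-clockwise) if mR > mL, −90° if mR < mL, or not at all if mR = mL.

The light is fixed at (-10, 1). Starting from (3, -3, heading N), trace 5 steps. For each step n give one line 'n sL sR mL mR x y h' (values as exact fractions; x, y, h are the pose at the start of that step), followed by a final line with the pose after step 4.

0 8/5 200/229 2832/1145 -84/1145 3 -3 N
1 100/113 4/5 952/565 -202/565 3 -2 E
2 200/281 200/169 90000/47489 -39300/47489 4 -2 S
3 10/9 50/37 820/333 -265/333 4 -3 W
4 8/5 200/229 2832/1145 -84/1145 3 -3 N
final 3 -2 E

n=0: pose=(3,-3,N); sL=8/5, sR=200/229; mL=2832/1145, mR=-84/1145; mL+mR=12/5 → advance +1; mR−mL=-2916/1145 → turn -1·90°
n=1: pose=(3,-2,E); sL=100/113, sR=4/5; mL=952/565, mR=-202/565; mL+mR=150/113 → advance +1; mR−mL=-1154/565 → turn -1·90°
n=2: pose=(4,-2,S); sL=200/281, sR=200/169; mL=90000/47489, mR=-39300/47489; mL+mR=300/281 → advance +1; mR−mL=-129300/47489 → turn -1·90°
n=3: pose=(4,-3,W); sL=10/9, sR=50/37; mL=820/333, mR=-265/333; mL+mR=5/3 → advance +1; mR−mL=-1085/333 → turn -1·90°
n=4: pose=(3,-3,N); sL=8/5, sR=200/229; mL=2832/1145, mR=-84/1145; mL+mR=12/5 → advance +1; mR−mL=-2916/1145 → turn -1·90°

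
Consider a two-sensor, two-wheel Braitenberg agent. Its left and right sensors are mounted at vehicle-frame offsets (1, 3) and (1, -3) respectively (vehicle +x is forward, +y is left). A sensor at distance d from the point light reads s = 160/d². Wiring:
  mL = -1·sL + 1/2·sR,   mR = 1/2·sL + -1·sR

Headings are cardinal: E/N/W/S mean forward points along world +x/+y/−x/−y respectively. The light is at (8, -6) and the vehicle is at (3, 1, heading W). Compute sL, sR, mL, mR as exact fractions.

left sensor world pos  = (2, -2); dL² = 52
right sensor world pos = (2, 4); dR² = 136
sL = 160/52 = 40/13
sR = 160/136 = 20/17
mL = -1·sL + 1/2·sR = -550/221
mR = 1/2·sL + -1·sR = 80/221

40/13 20/17 -550/221 80/221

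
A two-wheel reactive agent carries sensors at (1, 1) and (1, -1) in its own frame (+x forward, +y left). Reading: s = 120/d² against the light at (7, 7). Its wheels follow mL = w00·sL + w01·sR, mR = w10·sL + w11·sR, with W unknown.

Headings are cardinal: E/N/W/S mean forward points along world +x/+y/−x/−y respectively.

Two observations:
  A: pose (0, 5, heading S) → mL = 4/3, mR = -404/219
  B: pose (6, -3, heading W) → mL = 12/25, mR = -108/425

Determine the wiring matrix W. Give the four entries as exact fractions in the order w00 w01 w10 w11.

1/2 0 -1 1/2

obs A: pose=(0,5,S) → sL=8/3, sR=120/73, mL=4/3, mR=-404/219
obs B: pose=(6,-3,W) → sL=24/25, sR=24/17, mL=12/25, mR=-108/425
sensor matrix S = [[8/3, 120/73], [24/25, 24/17]]; det S = 13568/6205
solve [mL_A; mL_B] = S·[w00; w01] and [mR_A; mR_B] = S·[w10; w11]:
  w00 = 1/2, w01 = 0, w10 = -1, w11 = 1/2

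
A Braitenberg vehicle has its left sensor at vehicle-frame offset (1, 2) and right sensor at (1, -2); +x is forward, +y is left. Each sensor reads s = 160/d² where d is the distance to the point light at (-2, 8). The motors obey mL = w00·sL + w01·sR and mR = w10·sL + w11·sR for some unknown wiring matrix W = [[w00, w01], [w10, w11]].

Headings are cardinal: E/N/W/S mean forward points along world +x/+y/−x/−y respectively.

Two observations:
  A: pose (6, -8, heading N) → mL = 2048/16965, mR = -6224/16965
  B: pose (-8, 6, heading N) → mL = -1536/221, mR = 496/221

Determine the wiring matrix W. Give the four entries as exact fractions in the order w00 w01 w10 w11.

obs A: pose=(6,-8,N) → sL=160/261, sR=32/65, mL=2048/16965, mR=-6224/16965
obs B: pose=(-8,6,N) → sL=32/13, sR=160/17, mL=-1536/221, mR=496/221
sensor matrix S = [[160/261, 32/65], [32/13, 160/17]]; det S = 17088512/3749265
solve [mL_A; mL_B] = S·[w00; w01] and [mR_A; mR_B] = S·[w10; w11]:
  w00 = 1, w01 = -1, w10 = -1, w11 = 1/2

1 -1 -1 1/2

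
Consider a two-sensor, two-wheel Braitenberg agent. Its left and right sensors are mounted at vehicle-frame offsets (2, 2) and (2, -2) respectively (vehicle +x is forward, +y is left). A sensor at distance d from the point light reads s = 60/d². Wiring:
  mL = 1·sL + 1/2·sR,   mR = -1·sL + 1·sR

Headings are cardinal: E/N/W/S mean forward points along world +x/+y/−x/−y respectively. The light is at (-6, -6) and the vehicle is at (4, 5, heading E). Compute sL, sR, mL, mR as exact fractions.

60/313 4/15 1526/4695 352/4695

left sensor world pos  = (6, 7); dL² = 313
right sensor world pos = (6, 3); dR² = 225
sL = 60/313 = 60/313
sR = 60/225 = 4/15
mL = 1·sL + 1/2·sR = 1526/4695
mR = -1·sL + 1·sR = 352/4695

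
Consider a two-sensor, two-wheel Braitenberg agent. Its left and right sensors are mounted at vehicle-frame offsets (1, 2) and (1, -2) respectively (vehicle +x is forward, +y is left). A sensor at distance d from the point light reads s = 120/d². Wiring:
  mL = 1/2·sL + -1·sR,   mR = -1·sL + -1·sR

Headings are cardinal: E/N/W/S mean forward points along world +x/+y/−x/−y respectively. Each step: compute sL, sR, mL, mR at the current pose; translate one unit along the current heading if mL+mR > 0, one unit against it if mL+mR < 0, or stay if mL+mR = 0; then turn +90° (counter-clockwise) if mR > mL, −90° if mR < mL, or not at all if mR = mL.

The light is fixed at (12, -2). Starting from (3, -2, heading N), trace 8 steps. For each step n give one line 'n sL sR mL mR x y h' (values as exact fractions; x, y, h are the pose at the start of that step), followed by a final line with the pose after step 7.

0 60/61 12/5 -582/305 -1032/305 3 -2 N
1 24/13 120/73 -684/949 -3312/949 3 -3 E
2 30/17 30/37 45/629 -1620/629 2 -3 S
3 24/25 24/25 -12/25 -48/25 2 -2 W
4 60/61 12/5 -582/305 -1032/305 3 -2 N
5 24/13 120/73 -684/949 -3312/949 3 -3 E
6 30/17 30/37 45/629 -1620/629 2 -3 S
7 24/25 24/25 -12/25 -48/25 2 -2 W
final 3 -2 N

n=0: pose=(3,-2,N); sL=60/61, sR=12/5; mL=-582/305, mR=-1032/305; mL+mR=-1614/305 → advance -1; mR−mL=-90/61 → turn -1·90°
n=1: pose=(3,-3,E); sL=24/13, sR=120/73; mL=-684/949, mR=-3312/949; mL+mR=-3996/949 → advance -1; mR−mL=-36/13 → turn -1·90°
n=2: pose=(2,-3,S); sL=30/17, sR=30/37; mL=45/629, mR=-1620/629; mL+mR=-1575/629 → advance -1; mR−mL=-45/17 → turn -1·90°
n=3: pose=(2,-2,W); sL=24/25, sR=24/25; mL=-12/25, mR=-48/25; mL+mR=-12/5 → advance -1; mR−mL=-36/25 → turn -1·90°
n=4: pose=(3,-2,N); sL=60/61, sR=12/5; mL=-582/305, mR=-1032/305; mL+mR=-1614/305 → advance -1; mR−mL=-90/61 → turn -1·90°
n=5: pose=(3,-3,E); sL=24/13, sR=120/73; mL=-684/949, mR=-3312/949; mL+mR=-3996/949 → advance -1; mR−mL=-36/13 → turn -1·90°
n=6: pose=(2,-3,S); sL=30/17, sR=30/37; mL=45/629, mR=-1620/629; mL+mR=-1575/629 → advance -1; mR−mL=-45/17 → turn -1·90°
n=7: pose=(2,-2,W); sL=24/25, sR=24/25; mL=-12/25, mR=-48/25; mL+mR=-12/5 → advance -1; mR−mL=-36/25 → turn -1·90°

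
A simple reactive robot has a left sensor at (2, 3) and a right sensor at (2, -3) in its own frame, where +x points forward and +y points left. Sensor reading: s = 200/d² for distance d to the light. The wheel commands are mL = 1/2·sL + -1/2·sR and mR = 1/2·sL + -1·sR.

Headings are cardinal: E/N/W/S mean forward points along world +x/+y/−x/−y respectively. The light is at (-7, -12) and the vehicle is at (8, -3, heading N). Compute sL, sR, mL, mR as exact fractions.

left sensor world pos  = (5, -1); dL² = 265
right sensor world pos = (11, -1); dR² = 445
sL = 200/265 = 40/53
sR = 200/445 = 40/89
mL = 1/2·sL + -1/2·sR = 720/4717
mR = 1/2·sL + -1·sR = -340/4717

40/53 40/89 720/4717 -340/4717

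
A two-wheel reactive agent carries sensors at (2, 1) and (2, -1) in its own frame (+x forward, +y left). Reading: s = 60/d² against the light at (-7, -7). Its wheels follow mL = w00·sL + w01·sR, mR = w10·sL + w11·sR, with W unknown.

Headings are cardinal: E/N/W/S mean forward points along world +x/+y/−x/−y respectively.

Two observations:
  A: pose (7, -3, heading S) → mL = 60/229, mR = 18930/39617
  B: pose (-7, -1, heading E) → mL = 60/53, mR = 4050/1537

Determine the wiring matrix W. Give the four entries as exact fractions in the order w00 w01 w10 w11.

obs A: pose=(7,-3,S) → sL=60/229, sR=60/173, mL=60/229, mR=18930/39617
obs B: pose=(-7,-1,E) → sL=60/53, sR=60/29, mL=60/53, mR=4050/1537
sensor matrix S = [[60/229, 60/173], [60/53, 60/29]]; det S = 9100800/60891329
solve [mL_A; mL_B] = S·[w00; w01] and [mR_A; mR_B] = S·[w10; w11]:
  w00 = 1, w01 = 0, w10 = 1/2, w11 = 1

1 0 1/2 1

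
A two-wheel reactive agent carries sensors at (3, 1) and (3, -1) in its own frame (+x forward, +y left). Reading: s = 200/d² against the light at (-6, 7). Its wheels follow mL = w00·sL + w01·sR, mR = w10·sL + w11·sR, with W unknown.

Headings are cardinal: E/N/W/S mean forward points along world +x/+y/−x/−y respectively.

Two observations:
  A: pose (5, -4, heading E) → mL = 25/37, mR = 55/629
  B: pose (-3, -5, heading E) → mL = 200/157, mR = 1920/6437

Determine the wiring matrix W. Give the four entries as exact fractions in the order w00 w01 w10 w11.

1 0 1 -1

obs A: pose=(5,-4,E) → sL=25/37, sR=10/17, mL=25/37, mR=55/629
obs B: pose=(-3,-5,E) → sL=200/157, sR=40/41, mL=200/157, mR=1920/6437
sensor matrix S = [[25/37, 10/17], [200/157, 40/41]]; det S = -365000/4048873
solve [mL_A; mL_B] = S·[w00; w01] and [mR_A; mR_B] = S·[w10; w11]:
  w00 = 1, w01 = 0, w10 = 1, w11 = -1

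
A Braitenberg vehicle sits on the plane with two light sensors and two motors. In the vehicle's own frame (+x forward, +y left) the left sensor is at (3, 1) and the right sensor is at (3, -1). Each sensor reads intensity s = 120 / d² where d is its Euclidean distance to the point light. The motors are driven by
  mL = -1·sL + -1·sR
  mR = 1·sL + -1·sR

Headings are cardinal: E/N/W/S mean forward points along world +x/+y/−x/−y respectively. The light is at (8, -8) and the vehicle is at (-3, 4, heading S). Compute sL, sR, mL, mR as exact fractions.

120/181 8/15 -3248/2715 352/2715

left sensor world pos  = (-2, 1); dL² = 181
right sensor world pos = (-4, 1); dR² = 225
sL = 120/181 = 120/181
sR = 120/225 = 8/15
mL = -1·sL + -1·sR = -3248/2715
mR = 1·sL + -1·sR = 352/2715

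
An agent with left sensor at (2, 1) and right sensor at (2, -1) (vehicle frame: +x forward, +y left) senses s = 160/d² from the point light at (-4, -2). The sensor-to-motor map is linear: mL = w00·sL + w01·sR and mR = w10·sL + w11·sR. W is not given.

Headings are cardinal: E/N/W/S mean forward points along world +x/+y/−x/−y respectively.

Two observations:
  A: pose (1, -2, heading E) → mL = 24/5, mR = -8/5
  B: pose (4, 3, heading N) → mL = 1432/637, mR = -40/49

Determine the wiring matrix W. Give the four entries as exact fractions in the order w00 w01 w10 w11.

obs A: pose=(1,-2,E) → sL=16/5, sR=16/5, mL=24/5, mR=-8/5
obs B: pose=(4,3,N) → sL=80/49, sR=16/13, mL=1432/637, mR=-40/49
sensor matrix S = [[16/5, 16/5], [80/49, 16/13]]; det S = -4096/3185
solve [mL_A; mL_B] = S·[w00; w01] and [mR_A; mR_B] = S·[w10; w11]:
  w00 = 1, w01 = 1/2, w10 = -1/2, w11 = 0

1 1/2 -1/2 0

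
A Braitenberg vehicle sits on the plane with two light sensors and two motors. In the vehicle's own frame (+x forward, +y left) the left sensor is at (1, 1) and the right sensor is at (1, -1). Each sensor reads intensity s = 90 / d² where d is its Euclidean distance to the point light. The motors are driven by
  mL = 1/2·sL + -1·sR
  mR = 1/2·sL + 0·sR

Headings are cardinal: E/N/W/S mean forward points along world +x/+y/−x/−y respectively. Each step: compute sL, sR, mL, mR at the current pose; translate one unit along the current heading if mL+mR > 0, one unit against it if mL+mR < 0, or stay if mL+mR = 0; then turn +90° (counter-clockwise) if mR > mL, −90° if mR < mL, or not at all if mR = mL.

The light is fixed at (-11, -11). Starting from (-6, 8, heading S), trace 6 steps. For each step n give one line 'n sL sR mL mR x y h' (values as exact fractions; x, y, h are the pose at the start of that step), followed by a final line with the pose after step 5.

n=0: pose=(-6,8,S); sL=1/4, sR=9/34; mL=-19/136, mR=1/8; mL+mR=-1/68 → advance -1; mR−mL=9/34 → turn +1·90°
n=1: pose=(-6,9,E); sL=10/53, sR=90/397; mL=-2785/21041, mR=5/53; mL+mR=-800/21041 → advance -1; mR−mL=90/397 → turn +1·90°
n=2: pose=(-7,9,N); sL=1/5, sR=45/233; mL=-217/2330, mR=1/10; mL+mR=8/1165 → advance +1; mR−mL=45/233 → turn +1·90°
n=3: pose=(-7,10,W); sL=90/409, sR=90/493; mL=-14625/201637, mR=45/409; mL+mR=7560/201637 → advance +1; mR−mL=90/493 → turn +1·90°
n=4: pose=(-8,10,S); sL=45/208, sR=45/202; mL=-4815/42016, mR=45/416; mL+mR=-135/21008 → advance -1; mR−mL=45/202 → turn +1·90°
n=5: pose=(-8,11,E); sL=18/109, sR=90/457; mL=-5697/49813, mR=9/109; mL+mR=-1584/49813 → advance -1; mR−mL=90/457 → turn +1·90°

0 1/4 9/34 -19/136 1/8 -6 8 S
1 10/53 90/397 -2785/21041 5/53 -6 9 E
2 1/5 45/233 -217/2330 1/10 -7 9 N
3 90/409 90/493 -14625/201637 45/409 -7 10 W
4 45/208 45/202 -4815/42016 45/416 -8 10 S
5 18/109 90/457 -5697/49813 9/109 -8 11 E
final -9 11 N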